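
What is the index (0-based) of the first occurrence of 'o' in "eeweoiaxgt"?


Input string: 'eeweoiaxgt'
Target: 'o'
Scanning left to right: s[0]='e', s[1]='e', s[2]='w', s[3]='e', s[4]='o'
First match at index: 4


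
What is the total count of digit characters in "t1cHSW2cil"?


Input string: 't1cHSW2cil'
Operation: count digit characters (0-9)
Scan: 't', '1'(digit), 'c', 'H', 'S', 'W', '2'(digit), 'c', 'i', 'l'
Digits found: 2
Result: 2


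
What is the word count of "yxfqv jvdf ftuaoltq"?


Input string: 'yxfqv jvdf ftuaoltq'
Operation: split by spaces
Words found: 'yxfqv', 'jvdf', 'ftuaoltq'
Word count: 3


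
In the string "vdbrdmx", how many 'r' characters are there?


Input string: 'vdbrdmx'
Target character: 'r'
Scan each position: s[3]='r'
Matches found at indices: 3
Total: 1


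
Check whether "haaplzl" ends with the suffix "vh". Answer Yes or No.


Input string: 'haaplzl'
Suffix to check: 'vh'
Last 2 characters of input: 'zl'
Match: False
Result: No


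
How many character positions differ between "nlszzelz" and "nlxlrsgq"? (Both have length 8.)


String 1: 'nlszzelz'
String 2: 'nlxlrsgq'
Compare each position: pos 0: 'n'=='n', pos 1: 'l'=='l', pos 2: 's'!='x', pos 3: 'z'!='l', pos 4: 'z'!='r', pos 5: 'e'!='s', pos 6: 'l'!='g', pos 7: 'z'!='q'
Differing positions: 6
Hamming distance: 6


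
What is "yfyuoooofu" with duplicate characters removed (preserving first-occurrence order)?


Input: 'yfyuoooofu'
Operation: keep first occurrence of each character
Scan: s[0]='y' new -> keep; s[1]='f' new -> keep; s[2]='y' seen -> skip; s[3]='u' new -> keep; s[4]='o' new -> keep; s[5]='o' seen -> skip; s[6]='o' seen -> skip; s[7]='o' seen -> skip; s[8]='f' seen -> skip; s[9]='u' seen -> skip
Result: yfuo


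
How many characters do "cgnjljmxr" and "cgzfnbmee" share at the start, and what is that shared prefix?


String 1: 'cgnjljmxr'
String 2: 'cgzfnbmee'
Compare position by position:
pos 0: 'c' vs 'c' match
pos 1: 'g' vs 'g' match
pos 2: 'n' vs 'z' differ -> stop
Longest common prefix: "cg" (length 2)


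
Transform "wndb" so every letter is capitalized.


Input string: 'wndb'
Operation: convert each letter to uppercase
Mapping: 'w'->'W', 'n'->'N', 'd'->'D', 'b'->'B'
Result: WNDB


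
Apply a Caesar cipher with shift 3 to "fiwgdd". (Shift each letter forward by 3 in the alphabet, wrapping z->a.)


Input: 'fiwgdd', shift = 3
Operation: for each letter, (position + 3) mod 26
Mapping: 'f'(5+3=8)->'i', 'i'(8+3=11)->'l', 'w'(22+3=25)->'z', 'g'(6+3=9)->'j', 'd'(3+3=6)->'g', 'd'(3+3=6)->'g'
Result: ilzjgg


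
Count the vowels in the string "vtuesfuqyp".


Input string: 'vtuesfuqyp'
Operation: count vowels (a, e, i, o, u)
Scan: s[0]='v', s[1]='t', s[2]='u' (vowel), s[3]='e' (vowel), s[4]='s', s[5]='f', s[6]='u' (vowel), s[7]='q', s[8]='y', s[9]='p'
Vowels found: 3
Result: 3


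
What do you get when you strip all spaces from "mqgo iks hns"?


Input string: 'mqgo iks hns'
Operation: remove all spaces
Words: 'mqgo', 'iks', 'hns'
Join without spaces: mqgoikshns


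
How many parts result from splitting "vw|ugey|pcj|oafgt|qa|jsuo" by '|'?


Input string: 'vw|ugey|pcj|oafgt|qa|jsuo'
Delimiter: '|'
Split result: 'vw', 'ugey', 'pcj', 'oafgt', 'qa', 'jsuo'
Number of parts: 6


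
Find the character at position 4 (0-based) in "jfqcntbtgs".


Input string: 'jfqcntbtgs'
Operation: get character at index 4
Index mapping: s[0]='j', s[1]='f', s[2]='q', s[3]='c', s[4]='n'
Result: 'n'


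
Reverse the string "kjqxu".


Input string: 'kjqxu'
Operation: reverse character order
Original order: 'k' -> 'j' -> 'q' -> 'x' -> 'u'
Reversed order: 'u' -> 'x' -> 'q' -> 'j' -> 'k'
Result: uxqjk


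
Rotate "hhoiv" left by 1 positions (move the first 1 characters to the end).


Input: 'hhoiv', shift = 1
Operation: split at index 1 and swap parts
Front part s[0:1] = 'h'
Back part s[1:] = 'hoiv'
Rotated = back + front = 'hoiv' + 'h'
Result: hoivh


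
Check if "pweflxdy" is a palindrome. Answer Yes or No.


Input string: 'pweflxdy'
Reversed: 'ydxlfewp'
Compare pairs: s[0]='p' vs s[7]='y' (mismatch), s[1]='w' vs s[6]='d' (mismatch), s[2]='e' vs s[5]='x' (mismatch), s[3]='f' vs s[4]='l' (mismatch)
Palindrome: No


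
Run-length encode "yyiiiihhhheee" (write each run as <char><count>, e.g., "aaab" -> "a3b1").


Input: 'yyiiiihhhheee'
Operation: identify consecutive runs
Runs: 'yy' -> y2, 'iiii' -> i4, 'hhhh' -> h4, 'eee' -> e3
Encoded: y2i4h4e3


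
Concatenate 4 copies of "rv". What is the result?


Input string: 'rv'
Operation: repeat 4 times
Concatenation: 'rv' + 'rv' + 'rv' + 'rv'
Result: rvrvrvrv


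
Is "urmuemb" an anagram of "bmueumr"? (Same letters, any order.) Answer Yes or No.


String 1: 'bmueumr' -> sorted: 'bemmruu'
String 2: 'urmuemb' -> sorted: 'bemmruu'
Compare sorted forms: 'bemmruu' == 'bemmruu'
Anagram: Yes


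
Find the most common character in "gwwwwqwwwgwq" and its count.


Input: 'gwwwwqwwwgwq'
Operation: tally each character
Counts: 'g':2, 'q':2, 'w':8
Maximum: 'w' appears 8 times


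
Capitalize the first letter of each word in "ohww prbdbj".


Input string: 'ohww prbdbj'
Operation: capitalize first letter of each word
Word transformations: 'ohww'->'Ohww', 'prbdbj'->'Prbdbj'
Result: Ohww Prbdbj


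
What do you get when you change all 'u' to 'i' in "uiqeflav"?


Input string: 'uiqeflav'
Operation: replace 'u' with 'i'
Positions of 'u': 0
After replacement: iiqeflav


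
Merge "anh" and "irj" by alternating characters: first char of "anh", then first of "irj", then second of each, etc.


String 1: 'anh'
String 2: 'irj'
Operation: alternate characters
Pairs: 'a'+'i', 'n'+'r', 'h'+'j'
Result: ainrhj


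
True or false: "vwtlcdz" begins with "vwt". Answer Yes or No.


Input string: 'vwtlcdz'
Prefix to check: 'vwt'
First 3 characters of input: 'vwt'
Match: True
Result: Yes


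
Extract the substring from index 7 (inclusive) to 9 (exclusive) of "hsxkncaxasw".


Input string: 'hsxkncaxasw'
Operation: slice [7:9]
Extract characters: s[7]='x', s[8]='a'
Result: xa


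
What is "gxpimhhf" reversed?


Input string: 'gxpimhhf'
Operation: reverse character order
Original order: 'g' -> 'x' -> 'p' -> 'i' -> 'm' -> 'h' -> 'h' -> 'f'
Reversed order: 'f' -> 'h' -> 'h' -> 'm' -> 'i' -> 'p' -> 'x' -> 'g'
Result: fhhmipxg


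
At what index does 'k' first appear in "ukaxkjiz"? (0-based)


Input string: 'ukaxkjiz'
Target: 'k'
Scanning left to right: s[0]='u', s[1]='k'
First match at index: 1


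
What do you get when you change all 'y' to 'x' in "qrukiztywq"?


Input string: 'qrukiztywq'
Operation: replace 'y' with 'x'
Positions of 'y': 7
After replacement: qrukiztxwq


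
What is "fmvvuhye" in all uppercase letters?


Input string: 'fmvvuhye'
Operation: convert each letter to uppercase
Mapping: 'f'->'F', 'm'->'M', 'v'->'V', 'v'->'V', 'u'->'U', 'h'->'H', 'y'->'Y', 'e'->'E'
Result: FMVVUHYE


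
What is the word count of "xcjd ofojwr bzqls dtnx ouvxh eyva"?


Input string: 'xcjd ofojwr bzqls dtnx ouvxh eyva'
Operation: split by spaces
Words found: 'xcjd', 'ofojwr', 'bzqls', 'dtnx', 'ouvxh', 'eyva'
Word count: 6


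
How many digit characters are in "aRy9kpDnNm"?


Input string: 'aRy9kpDnNm'
Operation: count digit characters (0-9)
Scan: 'a', 'R', 'y', '9'(digit), 'k', 'p', 'D', 'n', 'N', 'm'
Digits found: 1
Result: 1


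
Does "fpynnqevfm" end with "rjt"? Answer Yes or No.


Input string: 'fpynnqevfm'
Suffix to check: 'rjt'
Last 3 characters of input: 'vfm'
Match: False
Result: No


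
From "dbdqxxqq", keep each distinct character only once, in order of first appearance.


Input: 'dbdqxxqq'
Operation: keep first occurrence of each character
Scan: s[0]='d' new -> keep; s[1]='b' new -> keep; s[2]='d' seen -> skip; s[3]='q' new -> keep; s[4]='x' new -> keep; s[5]='x' seen -> skip; s[6]='q' seen -> skip; s[7]='q' seen -> skip
Result: dbqx


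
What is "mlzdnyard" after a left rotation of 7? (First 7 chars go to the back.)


Input: 'mlzdnyard', shift = 7
Operation: split at index 7 and swap parts
Front part s[0:7] = 'mlzdnya'
Back part s[7:] = 'rd'
Rotated = back + front = 'rd' + 'mlzdnya'
Result: rdmlzdnya


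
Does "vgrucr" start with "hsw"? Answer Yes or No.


Input string: 'vgrucr'
Prefix to check: 'hsw'
First 3 characters of input: 'vgr'
Match: False
Result: No


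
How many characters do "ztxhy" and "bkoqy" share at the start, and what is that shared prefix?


String 1: 'ztxhy'
String 2: 'bkoqy'
Compare position by position:
pos 0: 'z' vs 'b' differ -> stop
Longest common prefix: "" (length 0)


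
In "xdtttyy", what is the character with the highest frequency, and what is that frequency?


Input: 'xdtttyy'
Operation: tally each character
Counts: 'd':1, 't':3, 'x':1, 'y':2
Maximum: 't' appears 3 times


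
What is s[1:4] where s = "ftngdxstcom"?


Input string: 'ftngdxstcom'
Operation: slice [1:4]
Extract characters: s[1]='t', s[2]='n', s[3]='g'
Result: tng


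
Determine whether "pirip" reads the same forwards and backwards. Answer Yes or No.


Input string: 'pirip'
Reversed: 'pirip'
Compare pairs: s[0]='p' vs s[4]='p' (match), s[1]='i' vs s[3]='i' (match)
Palindrome: Yes


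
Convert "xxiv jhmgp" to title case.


Input string: 'xxiv jhmgp'
Operation: capitalize first letter of each word
Word transformations: 'xxiv'->'Xxiv', 'jhmgp'->'Jhmgp'
Result: Xxiv Jhmgp


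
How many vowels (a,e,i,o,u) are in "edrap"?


Input string: 'edrap'
Operation: count vowels (a, e, i, o, u)
Scan: s[0]='e' (vowel), s[1]='d', s[2]='r', s[3]='a' (vowel), s[4]='p'
Vowels found: 2
Result: 2


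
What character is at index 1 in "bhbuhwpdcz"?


Input string: 'bhbuhwpdcz'
Operation: get character at index 1
Index mapping: s[0]='b', s[1]='h'
Result: 'h'


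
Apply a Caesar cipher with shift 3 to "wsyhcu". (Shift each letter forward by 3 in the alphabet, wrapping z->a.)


Input: 'wsyhcu', shift = 3
Operation: for each letter, (position + 3) mod 26
Mapping: 'w'(22+3=25)->'z', 's'(18+3=21)->'v', 'y'(24+3=27, 27 mod 26=1)->'b', 'h'(7+3=10)->'k', 'c'(2+3=5)->'f', 'u'(20+3=23)->'x'
Result: zvbkfx


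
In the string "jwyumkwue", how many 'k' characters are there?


Input string: 'jwyumkwue'
Target character: 'k'
Scan each position: s[5]='k'
Matches found at indices: 5
Total: 1


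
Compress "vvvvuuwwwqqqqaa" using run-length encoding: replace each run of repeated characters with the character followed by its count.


Input: 'vvvvuuwwwqqqqaa'
Operation: identify consecutive runs
Runs: 'vvvv' -> v4, 'uu' -> u2, 'www' -> w3, 'qqqq' -> q4, 'aa' -> a2
Encoded: v4u2w3q4a2


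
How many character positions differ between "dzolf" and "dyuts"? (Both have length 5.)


String 1: 'dzolf'
String 2: 'dyuts'
Compare each position: pos 0: 'd'=='d', pos 1: 'z'!='y', pos 2: 'o'!='u', pos 3: 'l'!='t', pos 4: 'f'!='s'
Differing positions: 4
Hamming distance: 4


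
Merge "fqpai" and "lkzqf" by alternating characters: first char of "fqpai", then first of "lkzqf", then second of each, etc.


String 1: 'fqpai'
String 2: 'lkzqf'
Operation: alternate characters
Pairs: 'f'+'l', 'q'+'k', 'p'+'z', 'a'+'q', 'i'+'f'
Result: flqkpzaqif


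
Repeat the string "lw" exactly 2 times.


Input string: 'lw'
Operation: repeat 2 times
Concatenation: 'lw' + 'lw'
Result: lwlw


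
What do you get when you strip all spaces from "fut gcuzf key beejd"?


Input string: 'fut gcuzf key beejd'
Operation: remove all spaces
Words: 'fut', 'gcuzf', 'key', 'beejd'
Join without spaces: futgcuzfkeybeejd


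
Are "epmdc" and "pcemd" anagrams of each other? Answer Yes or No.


String 1: 'epmdc' -> sorted: 'cdemp'
String 2: 'pcemd' -> sorted: 'cdemp'
Compare sorted forms: 'cdemp' == 'cdemp'
Anagram: Yes


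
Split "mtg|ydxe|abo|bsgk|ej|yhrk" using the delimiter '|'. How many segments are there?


Input string: 'mtg|ydxe|abo|bsgk|ej|yhrk'
Delimiter: '|'
Split result: 'mtg', 'ydxe', 'abo', 'bsgk', 'ej', 'yhrk'
Number of parts: 6


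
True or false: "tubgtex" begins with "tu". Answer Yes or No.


Input string: 'tubgtex'
Prefix to check: 'tu'
First 2 characters of input: 'tu'
Match: True
Result: Yes


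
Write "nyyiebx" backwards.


Input string: 'nyyiebx'
Operation: reverse character order
Original order: 'n' -> 'y' -> 'y' -> 'i' -> 'e' -> 'b' -> 'x'
Reversed order: 'x' -> 'b' -> 'e' -> 'i' -> 'y' -> 'y' -> 'n'
Result: xbeiyyn


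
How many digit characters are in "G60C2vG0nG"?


Input string: 'G60C2vG0nG'
Operation: count digit characters (0-9)
Scan: 'G', '6'(digit), '0'(digit), 'C', '2'(digit), 'v', 'G', '0'(digit), 'n', 'G'
Digits found: 4
Result: 4


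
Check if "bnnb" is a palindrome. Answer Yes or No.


Input string: 'bnnb'
Reversed: 'bnnb'
Compare pairs: s[0]='b' vs s[3]='b' (match), s[1]='n' vs s[2]='n' (match)
Palindrome: Yes


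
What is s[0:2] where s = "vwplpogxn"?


Input string: 'vwplpogxn'
Operation: slice [0:2]
Extract characters: s[0]='v', s[1]='w'
Result: vw


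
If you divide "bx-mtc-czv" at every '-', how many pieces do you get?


Input string: 'bx-mtc-czv'
Delimiter: '-'
Split result: 'bx', 'mtc', 'czv'
Number of parts: 3


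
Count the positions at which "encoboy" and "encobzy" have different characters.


String 1: 'encoboy'
String 2: 'encobzy'
Compare each position: pos 0: 'e'=='e', pos 1: 'n'=='n', pos 2: 'c'=='c', pos 3: 'o'=='o', pos 4: 'b'=='b', pos 5: 'o'!='z', pos 6: 'y'=='y'
Differing positions: 1
Hamming distance: 1


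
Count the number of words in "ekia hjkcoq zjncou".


Input string: 'ekia hjkcoq zjncou'
Operation: split by spaces
Words found: 'ekia', 'hjkcoq', 'zjncou'
Word count: 3


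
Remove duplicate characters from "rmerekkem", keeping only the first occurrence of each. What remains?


Input: 'rmerekkem'
Operation: keep first occurrence of each character
Scan: s[0]='r' new -> keep; s[1]='m' new -> keep; s[2]='e' new -> keep; s[3]='r' seen -> skip; s[4]='e' seen -> skip; s[5]='k' new -> keep; s[6]='k' seen -> skip; s[7]='e' seen -> skip; s[8]='m' seen -> skip
Result: rmek


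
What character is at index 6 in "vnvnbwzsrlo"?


Input string: 'vnvnbwzsrlo'
Operation: get character at index 6
Index mapping: s[0]='v', s[1]='n', s[2]='v', s[3]='n', s[4]='b', s[5]='w', s[6]='z'
Result: 'z'


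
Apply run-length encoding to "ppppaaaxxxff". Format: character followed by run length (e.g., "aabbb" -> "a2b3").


Input: 'ppppaaaxxxff'
Operation: identify consecutive runs
Runs: 'pppp' -> p4, 'aaa' -> a3, 'xxx' -> x3, 'ff' -> f2
Encoded: p4a3x3f2


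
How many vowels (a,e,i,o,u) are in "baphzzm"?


Input string: 'baphzzm'
Operation: count vowels (a, e, i, o, u)
Scan: s[0]='b', s[1]='a' (vowel), s[2]='p', s[3]='h', s[4]='z', s[5]='z', s[6]='m'
Vowels found: 1
Result: 1


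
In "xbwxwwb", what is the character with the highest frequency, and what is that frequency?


Input: 'xbwxwwb'
Operation: tally each character
Counts: 'b':2, 'w':3, 'x':2
Maximum: 'w' appears 3 times


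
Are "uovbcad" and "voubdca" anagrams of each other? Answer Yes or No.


String 1: 'uovbcad' -> sorted: 'abcdouv'
String 2: 'voubdca' -> sorted: 'abcdouv'
Compare sorted forms: 'abcdouv' == 'abcdouv'
Anagram: Yes


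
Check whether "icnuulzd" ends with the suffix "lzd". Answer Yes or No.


Input string: 'icnuulzd'
Suffix to check: 'lzd'
Last 3 characters of input: 'lzd'
Match: True
Result: Yes


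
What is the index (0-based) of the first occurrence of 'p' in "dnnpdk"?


Input string: 'dnnpdk'
Target: 'p'
Scanning left to right: s[0]='d', s[1]='n', s[2]='n', s[3]='p'
First match at index: 3


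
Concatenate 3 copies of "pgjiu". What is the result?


Input string: 'pgjiu'
Operation: repeat 3 times
Concatenation: 'pgjiu' + 'pgjiu' + 'pgjiu'
Result: pgjiupgjiupgjiu


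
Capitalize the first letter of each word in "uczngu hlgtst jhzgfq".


Input string: 'uczngu hlgtst jhzgfq'
Operation: capitalize first letter of each word
Word transformations: 'uczngu'->'Uczngu', 'hlgtst'->'Hlgtst', 'jhzgfq'->'Jhzgfq'
Result: Uczngu Hlgtst Jhzgfq


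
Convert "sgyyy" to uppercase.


Input string: 'sgyyy'
Operation: convert each letter to uppercase
Mapping: 's'->'S', 'g'->'G', 'y'->'Y', 'y'->'Y', 'y'->'Y'
Result: SGYYY


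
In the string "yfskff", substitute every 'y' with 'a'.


Input string: 'yfskff'
Operation: replace 'y' with 'a'
Positions of 'y': 0
After replacement: afskff


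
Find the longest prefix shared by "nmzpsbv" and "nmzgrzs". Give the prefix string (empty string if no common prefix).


String 1: 'nmzpsbv'
String 2: 'nmzgrzs'
Compare position by position:
pos 0: 'n' vs 'n' match
pos 1: 'm' vs 'm' match
pos 2: 'z' vs 'z' match
pos 3: 'p' vs 'g' differ -> stop
Longest common prefix: "nmz" (length 3)


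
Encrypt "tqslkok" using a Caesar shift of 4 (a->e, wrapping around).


Input: 'tqslkok', shift = 4
Operation: for each letter, (position + 4) mod 26
Mapping: 't'(19+4=23)->'x', 'q'(16+4=20)->'u', 's'(18+4=22)->'w', 'l'(11+4=15)->'p', 'k'(10+4=14)->'o', 'o'(14+4=18)->'s', 'k'(10+4=14)->'o'
Result: xuwposo


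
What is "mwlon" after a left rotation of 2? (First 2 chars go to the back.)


Input: 'mwlon', shift = 2
Operation: split at index 2 and swap parts
Front part s[0:2] = 'mw'
Back part s[2:] = 'lon'
Rotated = back + front = 'lon' + 'mw'
Result: lonmw


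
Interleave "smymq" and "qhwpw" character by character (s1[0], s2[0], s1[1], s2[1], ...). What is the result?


String 1: 'smymq'
String 2: 'qhwpw'
Operation: alternate characters
Pairs: 's'+'q', 'm'+'h', 'y'+'w', 'm'+'p', 'q'+'w'
Result: sqmhywmpqw


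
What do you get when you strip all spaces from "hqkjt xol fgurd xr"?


Input string: 'hqkjt xol fgurd xr'
Operation: remove all spaces
Words: 'hqkjt', 'xol', 'fgurd', 'xr'
Join without spaces: hqkjtxolfgurdxr


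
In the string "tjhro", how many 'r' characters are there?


Input string: 'tjhro'
Target character: 'r'
Scan each position: s[3]='r'
Matches found at indices: 3
Total: 1


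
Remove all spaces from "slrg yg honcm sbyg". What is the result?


Input string: 'slrg yg honcm sbyg'
Operation: remove all spaces
Words: 'slrg', 'yg', 'honcm', 'sbyg'
Join without spaces: slrgyghoncmsbyg


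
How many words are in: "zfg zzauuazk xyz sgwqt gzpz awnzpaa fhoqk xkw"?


Input string: 'zfg zzauuazk xyz sgwqt gzpz awnzpaa fhoqk xkw'
Operation: split by spaces
Words found: 'zfg', 'zzauuazk', 'xyz', 'sgwqt', 'gzpz', 'awnzpaa', 'fhoqk', 'xkw'
Word count: 8


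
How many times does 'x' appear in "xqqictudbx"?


Input string: 'xqqictudbx'
Target character: 'x'
Scan each position: s[0]='x', s[9]='x'
Matches found at indices: 0, 9
Total: 2


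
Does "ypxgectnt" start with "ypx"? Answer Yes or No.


Input string: 'ypxgectnt'
Prefix to check: 'ypx'
First 3 characters of input: 'ypx'
Match: True
Result: Yes


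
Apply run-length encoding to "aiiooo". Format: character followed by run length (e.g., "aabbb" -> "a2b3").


Input: 'aiiooo'
Operation: identify consecutive runs
Runs: 'a' -> a1, 'ii' -> i2, 'ooo' -> o3
Encoded: a1i2o3


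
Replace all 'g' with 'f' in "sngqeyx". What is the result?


Input string: 'sngqeyx'
Operation: replace 'g' with 'f'
Positions of 'g': 2
After replacement: snfqeyx


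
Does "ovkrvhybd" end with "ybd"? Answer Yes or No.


Input string: 'ovkrvhybd'
Suffix to check: 'ybd'
Last 3 characters of input: 'ybd'
Match: True
Result: Yes


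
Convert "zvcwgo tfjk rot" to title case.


Input string: 'zvcwgo tfjk rot'
Operation: capitalize first letter of each word
Word transformations: 'zvcwgo'->'Zvcwgo', 'tfjk'->'Tfjk', 'rot'->'Rot'
Result: Zvcwgo Tfjk Rot


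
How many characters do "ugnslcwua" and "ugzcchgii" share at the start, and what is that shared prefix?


String 1: 'ugnslcwua'
String 2: 'ugzcchgii'
Compare position by position:
pos 0: 'u' vs 'u' match
pos 1: 'g' vs 'g' match
pos 2: 'n' vs 'z' differ -> stop
Longest common prefix: "ug" (length 2)


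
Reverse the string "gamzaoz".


Input string: 'gamzaoz'
Operation: reverse character order
Original order: 'g' -> 'a' -> 'm' -> 'z' -> 'a' -> 'o' -> 'z'
Reversed order: 'z' -> 'o' -> 'a' -> 'z' -> 'm' -> 'a' -> 'g'
Result: zoazmag


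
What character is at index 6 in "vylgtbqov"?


Input string: 'vylgtbqov'
Operation: get character at index 6
Index mapping: s[0]='v', s[1]='y', s[2]='l', s[3]='g', s[4]='t', s[5]='b', s[6]='q'
Result: 'q'


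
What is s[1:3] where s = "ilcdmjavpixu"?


Input string: 'ilcdmjavpixu'
Operation: slice [1:3]
Extract characters: s[1]='l', s[2]='c'
Result: lc


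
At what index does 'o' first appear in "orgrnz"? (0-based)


Input string: 'orgrnz'
Target: 'o'
Scanning left to right: s[0]='o'
First match at index: 0


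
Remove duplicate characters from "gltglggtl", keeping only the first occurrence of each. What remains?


Input: 'gltglggtl'
Operation: keep first occurrence of each character
Scan: s[0]='g' new -> keep; s[1]='l' new -> keep; s[2]='t' new -> keep; s[3]='g' seen -> skip; s[4]='l' seen -> skip; s[5]='g' seen -> skip; s[6]='g' seen -> skip; s[7]='t' seen -> skip; s[8]='l' seen -> skip
Result: glt


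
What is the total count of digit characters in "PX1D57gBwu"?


Input string: 'PX1D57gBwu'
Operation: count digit characters (0-9)
Scan: 'P', 'X', '1'(digit), 'D', '5'(digit), '7'(digit), 'g', 'B', 'w', 'u'
Digits found: 3
Result: 3


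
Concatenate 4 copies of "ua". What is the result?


Input string: 'ua'
Operation: repeat 4 times
Concatenation: 'ua' + 'ua' + 'ua' + 'ua'
Result: uauauaua


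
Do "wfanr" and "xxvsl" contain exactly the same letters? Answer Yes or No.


String 1: 'wfanr' -> sorted: 'afnrw'
String 2: 'xxvsl' -> sorted: 'lsvxx'
Compare sorted forms: 'afnrw' != 'lsvxx'
Anagram: No


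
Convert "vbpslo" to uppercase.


Input string: 'vbpslo'
Operation: convert each letter to uppercase
Mapping: 'v'->'V', 'b'->'B', 'p'->'P', 's'->'S', 'l'->'L', 'o'->'O'
Result: VBPSLO


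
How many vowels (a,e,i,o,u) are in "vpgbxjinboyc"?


Input string: 'vpgbxjinboyc'
Operation: count vowels (a, e, i, o, u)
Scan: s[0]='v', s[1]='p', s[2]='g', s[3]='b', s[4]='x', s[5]='j', s[6]='i' (vowel), s[7]='n', s[8]='b', s[9]='o' (vowel), s[10]='y', s[11]='c'
Vowels found: 2
Result: 2


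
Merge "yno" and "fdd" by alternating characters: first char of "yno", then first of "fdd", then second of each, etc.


String 1: 'yno'
String 2: 'fdd'
Operation: alternate characters
Pairs: 'y'+'f', 'n'+'d', 'o'+'d'
Result: yfndod


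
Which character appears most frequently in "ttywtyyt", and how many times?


Input: 'ttywtyyt'
Operation: tally each character
Counts: 't':4, 'w':1, 'y':3
Maximum: 't' appears 4 times


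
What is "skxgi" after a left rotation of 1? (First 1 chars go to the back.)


Input: 'skxgi', shift = 1
Operation: split at index 1 and swap parts
Front part s[0:1] = 's'
Back part s[1:] = 'kxgi'
Rotated = back + front = 'kxgi' + 's'
Result: kxgis


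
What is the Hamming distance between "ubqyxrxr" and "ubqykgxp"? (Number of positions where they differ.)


String 1: 'ubqyxrxr'
String 2: 'ubqykgxp'
Compare each position: pos 0: 'u'=='u', pos 1: 'b'=='b', pos 2: 'q'=='q', pos 3: 'y'=='y', pos 4: 'x'!='k', pos 5: 'r'!='g', pos 6: 'x'=='x', pos 7: 'r'!='p'
Differing positions: 3
Hamming distance: 3


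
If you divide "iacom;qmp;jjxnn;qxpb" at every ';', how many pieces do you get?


Input string: 'iacom;qmp;jjxnn;qxpb'
Delimiter: ';'
Split result: 'iacom', 'qmp', 'jjxnn', 'qxpb'
Number of parts: 4


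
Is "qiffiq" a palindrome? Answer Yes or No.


Input string: 'qiffiq'
Reversed: 'qiffiq'
Compare pairs: s[0]='q' vs s[5]='q' (match), s[1]='i' vs s[4]='i' (match), s[2]='f' vs s[3]='f' (match)
Palindrome: Yes


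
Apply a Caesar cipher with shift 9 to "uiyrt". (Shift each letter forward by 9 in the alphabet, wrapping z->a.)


Input: 'uiyrt', shift = 9
Operation: for each letter, (position + 9) mod 26
Mapping: 'u'(20+9=29, 29 mod 26=3)->'d', 'i'(8+9=17)->'r', 'y'(24+9=33, 33 mod 26=7)->'h', 'r'(17+9=26, 26 mod 26=0)->'a', 't'(19+9=28, 28 mod 26=2)->'c'
Result: drhac


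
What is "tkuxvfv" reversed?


Input string: 'tkuxvfv'
Operation: reverse character order
Original order: 't' -> 'k' -> 'u' -> 'x' -> 'v' -> 'f' -> 'v'
Reversed order: 'v' -> 'f' -> 'v' -> 'x' -> 'u' -> 'k' -> 't'
Result: vfvxukt


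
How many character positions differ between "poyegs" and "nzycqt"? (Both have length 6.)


String 1: 'poyegs'
String 2: 'nzycqt'
Compare each position: pos 0: 'p'!='n', pos 1: 'o'!='z', pos 2: 'y'=='y', pos 3: 'e'!='c', pos 4: 'g'!='q', pos 5: 's'!='t'
Differing positions: 5
Hamming distance: 5


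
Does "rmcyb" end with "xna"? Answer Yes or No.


Input string: 'rmcyb'
Suffix to check: 'xna'
Last 3 characters of input: 'cyb'
Match: False
Result: No


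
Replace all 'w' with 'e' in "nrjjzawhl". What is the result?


Input string: 'nrjjzawhl'
Operation: replace 'w' with 'e'
Positions of 'w': 6
After replacement: nrjjzaehl


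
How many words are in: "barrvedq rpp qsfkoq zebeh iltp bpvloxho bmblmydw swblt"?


Input string: 'barrvedq rpp qsfkoq zebeh iltp bpvloxho bmblmydw swblt'
Operation: split by spaces
Words found: 'barrvedq', 'rpp', 'qsfkoq', 'zebeh', 'iltp', 'bpvloxho', 'bmblmydw', 'swblt'
Word count: 8


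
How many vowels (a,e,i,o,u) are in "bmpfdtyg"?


Input string: 'bmpfdtyg'
Operation: count vowels (a, e, i, o, u)
Scan: s[0]='b', s[1]='m', s[2]='p', s[3]='f', s[4]='d', s[5]='t', s[6]='y', s[7]='g'
Vowels found: 0
Result: 0


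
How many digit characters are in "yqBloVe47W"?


Input string: 'yqBloVe47W'
Operation: count digit characters (0-9)
Scan: 'y', 'q', 'B', 'l', 'o', 'V', 'e', '4'(digit), '7'(digit), 'W'
Digits found: 2
Result: 2


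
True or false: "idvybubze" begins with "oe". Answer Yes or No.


Input string: 'idvybubze'
Prefix to check: 'oe'
First 2 characters of input: 'id'
Match: False
Result: No


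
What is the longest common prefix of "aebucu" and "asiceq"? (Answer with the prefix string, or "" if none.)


String 1: 'aebucu'
String 2: 'asiceq'
Compare position by position:
pos 0: 'a' vs 'a' match
pos 1: 'e' vs 's' differ -> stop
Longest common prefix: "a" (length 1)


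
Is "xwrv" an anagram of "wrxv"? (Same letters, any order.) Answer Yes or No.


String 1: 'wrxv' -> sorted: 'rvwx'
String 2: 'xwrv' -> sorted: 'rvwx'
Compare sorted forms: 'rvwx' == 'rvwx'
Anagram: Yes


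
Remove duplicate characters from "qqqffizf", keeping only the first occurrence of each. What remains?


Input: 'qqqffizf'
Operation: keep first occurrence of each character
Scan: s[0]='q' new -> keep; s[1]='q' seen -> skip; s[2]='q' seen -> skip; s[3]='f' new -> keep; s[4]='f' seen -> skip; s[5]='i' new -> keep; s[6]='z' new -> keep; s[7]='f' seen -> skip
Result: qfiz


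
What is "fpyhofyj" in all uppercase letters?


Input string: 'fpyhofyj'
Operation: convert each letter to uppercase
Mapping: 'f'->'F', 'p'->'P', 'y'->'Y', 'h'->'H', 'o'->'O', 'f'->'F', 'y'->'Y', 'j'->'J'
Result: FPYHOFYJ


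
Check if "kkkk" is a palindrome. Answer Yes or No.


Input string: 'kkkk'
Reversed: 'kkkk'
Compare pairs: s[0]='k' vs s[3]='k' (match), s[1]='k' vs s[2]='k' (match)
Palindrome: Yes


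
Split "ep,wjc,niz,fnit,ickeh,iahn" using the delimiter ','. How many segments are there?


Input string: 'ep,wjc,niz,fnit,ickeh,iahn'
Delimiter: ','
Split result: 'ep', 'wjc', 'niz', 'fnit', 'ickeh', 'iahn'
Number of parts: 6


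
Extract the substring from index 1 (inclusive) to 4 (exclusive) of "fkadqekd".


Input string: 'fkadqekd'
Operation: slice [1:4]
Extract characters: s[1]='k', s[2]='a', s[3]='d'
Result: kad


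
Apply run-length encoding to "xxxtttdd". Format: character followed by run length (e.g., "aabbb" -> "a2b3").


Input: 'xxxtttdd'
Operation: identify consecutive runs
Runs: 'xxx' -> x3, 'ttt' -> t3, 'dd' -> d2
Encoded: x3t3d2


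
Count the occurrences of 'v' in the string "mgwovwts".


Input string: 'mgwovwts'
Target character: 'v'
Scan each position: s[4]='v'
Matches found at indices: 4
Total: 1


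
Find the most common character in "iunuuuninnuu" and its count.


Input: 'iunuuuninnuu'
Operation: tally each character
Counts: 'i':2, 'n':4, 'u':6
Maximum: 'u' appears 6 times


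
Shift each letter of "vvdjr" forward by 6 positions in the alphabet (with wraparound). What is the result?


Input: 'vvdjr', shift = 6
Operation: for each letter, (position + 6) mod 26
Mapping: 'v'(21+6=27, 27 mod 26=1)->'b', 'v'(21+6=27, 27 mod 26=1)->'b', 'd'(3+6=9)->'j', 'j'(9+6=15)->'p', 'r'(17+6=23)->'x'
Result: bbjpx


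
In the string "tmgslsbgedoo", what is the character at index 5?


Input string: 'tmgslsbgedoo'
Operation: get character at index 5
Index mapping: s[0]='t', s[1]='m', s[2]='g', s[3]='s', s[4]='l', s[5]='s'
Result: 's'


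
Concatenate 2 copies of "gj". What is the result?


Input string: 'gj'
Operation: repeat 2 times
Concatenation: 'gj' + 'gj'
Result: gjgj


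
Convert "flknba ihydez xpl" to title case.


Input string: 'flknba ihydez xpl'
Operation: capitalize first letter of each word
Word transformations: 'flknba'->'Flknba', 'ihydez'->'Ihydez', 'xpl'->'Xpl'
Result: Flknba Ihydez Xpl


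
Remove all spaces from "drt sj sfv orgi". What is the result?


Input string: 'drt sj sfv orgi'
Operation: remove all spaces
Words: 'drt', 'sj', 'sfv', 'orgi'
Join without spaces: drtsjsfvorgi


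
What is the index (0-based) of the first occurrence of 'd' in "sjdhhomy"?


Input string: 'sjdhhomy'
Target: 'd'
Scanning left to right: s[0]='s', s[1]='j', s[2]='d'
First match at index: 2


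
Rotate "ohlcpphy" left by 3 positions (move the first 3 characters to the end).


Input: 'ohlcpphy', shift = 3
Operation: split at index 3 and swap parts
Front part s[0:3] = 'ohl'
Back part s[3:] = 'cpphy'
Rotated = back + front = 'cpphy' + 'ohl'
Result: cpphyohl


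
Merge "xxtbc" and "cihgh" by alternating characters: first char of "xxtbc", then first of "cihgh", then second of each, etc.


String 1: 'xxtbc'
String 2: 'cihgh'
Operation: alternate characters
Pairs: 'x'+'c', 'x'+'i', 't'+'h', 'b'+'g', 'c'+'h'
Result: xcxithbgch


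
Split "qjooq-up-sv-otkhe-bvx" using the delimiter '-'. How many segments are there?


Input string: 'qjooq-up-sv-otkhe-bvx'
Delimiter: '-'
Split result: 'qjooq', 'up', 'sv', 'otkhe', 'bvx'
Number of parts: 5


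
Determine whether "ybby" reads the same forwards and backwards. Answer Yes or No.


Input string: 'ybby'
Reversed: 'ybby'
Compare pairs: s[0]='y' vs s[3]='y' (match), s[1]='b' vs s[2]='b' (match)
Palindrome: Yes


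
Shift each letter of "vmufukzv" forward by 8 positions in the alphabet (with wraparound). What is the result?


Input: 'vmufukzv', shift = 8
Operation: for each letter, (position + 8) mod 26
Mapping: 'v'(21+8=29, 29 mod 26=3)->'d', 'm'(12+8=20)->'u', 'u'(20+8=28, 28 mod 26=2)->'c', 'f'(5+8=13)->'n', 'u'(20+8=28, 28 mod 26=2)->'c', 'k'(10+8=18)->'s', 'z'(25+8=33, 33 mod 26=7)->'h', 'v'(21+8=29, 29 mod 26=3)->'d'
Result: ducncshd


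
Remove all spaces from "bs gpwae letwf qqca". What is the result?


Input string: 'bs gpwae letwf qqca'
Operation: remove all spaces
Words: 'bs', 'gpwae', 'letwf', 'qqca'
Join without spaces: bsgpwaeletwfqqca


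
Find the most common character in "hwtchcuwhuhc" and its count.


Input: 'hwtchcuwhuhc'
Operation: tally each character
Counts: 'c':3, 'h':4, 't':1, 'u':2, 'w':2
Maximum: 'h' appears 4 times


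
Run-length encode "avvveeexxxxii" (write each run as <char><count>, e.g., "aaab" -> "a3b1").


Input: 'avvveeexxxxii'
Operation: identify consecutive runs
Runs: 'a' -> a1, 'vvv' -> v3, 'eee' -> e3, 'xxxx' -> x4, 'ii' -> i2
Encoded: a1v3e3x4i2


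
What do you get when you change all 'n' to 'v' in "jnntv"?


Input string: 'jnntv'
Operation: replace 'n' with 'v'
Positions of 'n': 1, 2
After replacement: jvvtv


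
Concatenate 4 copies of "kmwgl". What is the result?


Input string: 'kmwgl'
Operation: repeat 4 times
Concatenation: 'kmwgl' + 'kmwgl' + 'kmwgl' + 'kmwgl'
Result: kmwglkmwglkmwglkmwgl


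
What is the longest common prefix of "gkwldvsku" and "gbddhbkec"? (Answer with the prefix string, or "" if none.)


String 1: 'gkwldvsku'
String 2: 'gbddhbkec'
Compare position by position:
pos 0: 'g' vs 'g' match
pos 1: 'k' vs 'b' differ -> stop
Longest common prefix: "g" (length 1)


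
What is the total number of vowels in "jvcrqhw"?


Input string: 'jvcrqhw'
Operation: count vowels (a, e, i, o, u)
Scan: s[0]='j', s[1]='v', s[2]='c', s[3]='r', s[4]='q', s[5]='h', s[6]='w'
Vowels found: 0
Result: 0


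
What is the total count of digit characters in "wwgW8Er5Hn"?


Input string: 'wwgW8Er5Hn'
Operation: count digit characters (0-9)
Scan: 'w', 'w', 'g', 'W', '8'(digit), 'E', 'r', '5'(digit), 'H', 'n'
Digits found: 2
Result: 2


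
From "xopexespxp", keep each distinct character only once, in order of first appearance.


Input: 'xopexespxp'
Operation: keep first occurrence of each character
Scan: s[0]='x' new -> keep; s[1]='o' new -> keep; s[2]='p' new -> keep; s[3]='e' new -> keep; s[4]='x' seen -> skip; s[5]='e' seen -> skip; s[6]='s' new -> keep; s[7]='p' seen -> skip; s[8]='x' seen -> skip; s[9]='p' seen -> skip
Result: xopes


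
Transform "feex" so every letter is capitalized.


Input string: 'feex'
Operation: convert each letter to uppercase
Mapping: 'f'->'F', 'e'->'E', 'e'->'E', 'x'->'X'
Result: FEEX


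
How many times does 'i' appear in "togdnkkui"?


Input string: 'togdnkkui'
Target character: 'i'
Scan each position: s[8]='i'
Matches found at indices: 8
Total: 1


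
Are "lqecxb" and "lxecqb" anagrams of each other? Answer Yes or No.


String 1: 'lqecxb' -> sorted: 'bcelqx'
String 2: 'lxecqb' -> sorted: 'bcelqx'
Compare sorted forms: 'bcelqx' == 'bcelqx'
Anagram: Yes


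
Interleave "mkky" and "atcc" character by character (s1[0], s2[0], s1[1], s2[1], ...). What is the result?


String 1: 'mkky'
String 2: 'atcc'
Operation: alternate characters
Pairs: 'm'+'a', 'k'+'t', 'k'+'c', 'y'+'c'
Result: maktkcyc


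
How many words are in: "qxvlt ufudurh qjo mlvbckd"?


Input string: 'qxvlt ufudurh qjo mlvbckd'
Operation: split by spaces
Words found: 'qxvlt', 'ufudurh', 'qjo', 'mlvbckd'
Word count: 4


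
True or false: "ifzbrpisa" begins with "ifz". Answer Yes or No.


Input string: 'ifzbrpisa'
Prefix to check: 'ifz'
First 3 characters of input: 'ifz'
Match: True
Result: Yes


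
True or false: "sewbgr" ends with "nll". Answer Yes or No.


Input string: 'sewbgr'
Suffix to check: 'nll'
Last 3 characters of input: 'bgr'
Match: False
Result: No


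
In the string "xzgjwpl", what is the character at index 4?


Input string: 'xzgjwpl'
Operation: get character at index 4
Index mapping: s[0]='x', s[1]='z', s[2]='g', s[3]='j', s[4]='w'
Result: 'w'


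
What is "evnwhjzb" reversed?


Input string: 'evnwhjzb'
Operation: reverse character order
Original order: 'e' -> 'v' -> 'n' -> 'w' -> 'h' -> 'j' -> 'z' -> 'b'
Reversed order: 'b' -> 'z' -> 'j' -> 'h' -> 'w' -> 'n' -> 'v' -> 'e'
Result: bzjhwnve


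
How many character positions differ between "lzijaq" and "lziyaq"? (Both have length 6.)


String 1: 'lzijaq'
String 2: 'lziyaq'
Compare each position: pos 0: 'l'=='l', pos 1: 'z'=='z', pos 2: 'i'=='i', pos 3: 'j'!='y', pos 4: 'a'=='a', pos 5: 'q'=='q'
Differing positions: 1
Hamming distance: 1


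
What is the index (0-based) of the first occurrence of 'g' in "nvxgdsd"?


Input string: 'nvxgdsd'
Target: 'g'
Scanning left to right: s[0]='n', s[1]='v', s[2]='x', s[3]='g'
First match at index: 3


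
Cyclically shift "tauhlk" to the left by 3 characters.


Input: 'tauhlk', shift = 3
Operation: split at index 3 and swap parts
Front part s[0:3] = 'tau'
Back part s[3:] = 'hlk'
Rotated = back + front = 'hlk' + 'tau'
Result: hlktau


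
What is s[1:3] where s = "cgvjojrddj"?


Input string: 'cgvjojrddj'
Operation: slice [1:3]
Extract characters: s[1]='g', s[2]='v'
Result: gv


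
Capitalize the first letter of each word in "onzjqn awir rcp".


Input string: 'onzjqn awir rcp'
Operation: capitalize first letter of each word
Word transformations: 'onzjqn'->'Onzjqn', 'awir'->'Awir', 'rcp'->'Rcp'
Result: Onzjqn Awir Rcp


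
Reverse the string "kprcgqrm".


Input string: 'kprcgqrm'
Operation: reverse character order
Original order: 'k' -> 'p' -> 'r' -> 'c' -> 'g' -> 'q' -> 'r' -> 'm'
Reversed order: 'm' -> 'r' -> 'q' -> 'g' -> 'c' -> 'r' -> 'p' -> 'k'
Result: mrqgcrpk


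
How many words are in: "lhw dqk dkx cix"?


Input string: 'lhw dqk dkx cix'
Operation: split by spaces
Words found: 'lhw', 'dqk', 'dkx', 'cix'
Word count: 4


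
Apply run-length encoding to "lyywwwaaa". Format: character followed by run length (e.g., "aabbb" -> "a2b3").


Input: 'lyywwwaaa'
Operation: identify consecutive runs
Runs: 'l' -> l1, 'yy' -> y2, 'www' -> w3, 'aaa' -> a3
Encoded: l1y2w3a3


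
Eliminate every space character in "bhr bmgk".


Input string: 'bhr bmgk'
Operation: remove all spaces
Words: 'bhr', 'bmgk'
Join without spaces: bhrbmgk


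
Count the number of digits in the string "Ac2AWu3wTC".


Input string: 'Ac2AWu3wTC'
Operation: count digit characters (0-9)
Scan: 'A', 'c', '2'(digit), 'A', 'W', 'u', '3'(digit), 'w', 'T', 'C'
Digits found: 2
Result: 2


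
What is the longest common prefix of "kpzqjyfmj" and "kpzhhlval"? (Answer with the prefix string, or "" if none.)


String 1: 'kpzqjyfmj'
String 2: 'kpzhhlval'
Compare position by position:
pos 0: 'k' vs 'k' match
pos 1: 'p' vs 'p' match
pos 2: 'z' vs 'z' match
pos 3: 'q' vs 'h' differ -> stop
Longest common prefix: "kpz" (length 3)


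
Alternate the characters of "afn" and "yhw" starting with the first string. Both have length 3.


String 1: 'afn'
String 2: 'yhw'
Operation: alternate characters
Pairs: 'a'+'y', 'f'+'h', 'n'+'w'
Result: ayfhnw


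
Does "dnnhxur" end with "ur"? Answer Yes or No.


Input string: 'dnnhxur'
Suffix to check: 'ur'
Last 2 characters of input: 'ur'
Match: True
Result: Yes


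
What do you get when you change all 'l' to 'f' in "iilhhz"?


Input string: 'iilhhz'
Operation: replace 'l' with 'f'
Positions of 'l': 2
After replacement: iifhhz


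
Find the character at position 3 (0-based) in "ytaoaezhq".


Input string: 'ytaoaezhq'
Operation: get character at index 3
Index mapping: s[0]='y', s[1]='t', s[2]='a', s[3]='o'
Result: 'o'


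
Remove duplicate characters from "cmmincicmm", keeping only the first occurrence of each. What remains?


Input: 'cmmincicmm'
Operation: keep first occurrence of each character
Scan: s[0]='c' new -> keep; s[1]='m' new -> keep; s[2]='m' seen -> skip; s[3]='i' new -> keep; s[4]='n' new -> keep; s[5]='c' seen -> skip; s[6]='i' seen -> skip; s[7]='c' seen -> skip; s[8]='m' seen -> skip; s[9]='m' seen -> skip
Result: cmin


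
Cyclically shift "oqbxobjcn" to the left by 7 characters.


Input: 'oqbxobjcn', shift = 7
Operation: split at index 7 and swap parts
Front part s[0:7] = 'oqbxobj'
Back part s[7:] = 'cn'
Rotated = back + front = 'cn' + 'oqbxobj'
Result: cnoqbxobj


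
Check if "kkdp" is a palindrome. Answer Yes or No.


Input string: 'kkdp'
Reversed: 'pdkk'
Compare pairs: s[0]='k' vs s[3]='p' (mismatch), s[1]='k' vs s[2]='d' (mismatch)
Palindrome: No


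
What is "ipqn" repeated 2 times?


Input string: 'ipqn'
Operation: repeat 2 times
Concatenation: 'ipqn' + 'ipqn'
Result: ipqnipqn


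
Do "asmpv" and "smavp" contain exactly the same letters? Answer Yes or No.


String 1: 'asmpv' -> sorted: 'ampsv'
String 2: 'smavp' -> sorted: 'ampsv'
Compare sorted forms: 'ampsv' == 'ampsv'
Anagram: Yes
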